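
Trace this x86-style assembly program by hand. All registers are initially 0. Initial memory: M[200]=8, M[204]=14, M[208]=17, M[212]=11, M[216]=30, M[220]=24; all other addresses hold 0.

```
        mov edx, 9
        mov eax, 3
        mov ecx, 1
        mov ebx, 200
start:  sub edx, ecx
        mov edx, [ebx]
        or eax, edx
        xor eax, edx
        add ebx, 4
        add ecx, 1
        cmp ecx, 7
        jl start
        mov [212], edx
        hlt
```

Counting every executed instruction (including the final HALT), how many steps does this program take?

54

mov edx, 9 → edx=9
mov eax, 3 → eax=3
mov ecx, 1 → ecx=1
mov ebx, 200 → ebx=200
sub edx, ecx → edx=9-1=8
mov edx, [ebx] → edx=M[200]=8
or eax, edx → eax=3|8=11
xor eax, edx → eax=11^8=3
add ebx, 4 → ebx=200+4=204
add ecx, 1 → ecx=1+1=2
cmp ecx, 7  (cmp 2,7)
jl start: taken
sub edx, ecx → edx=8-2=6
mov edx, [ebx] → edx=M[204]=14
or eax, edx → eax=3|14=15
xor eax, edx → eax=15^14=1
add ebx, 4 → ebx=204+4=208
add ecx, 1 → ecx=2+1=3
cmp ecx, 7  (cmp 3,7)
jl start: taken
sub edx, ecx → edx=14-3=11
mov edx, [ebx] → edx=M[208]=17
or eax, edx → eax=1|17=17
xor eax, edx → eax=17^17=0
add ebx, 4 → ebx=208+4=212
add ecx, 1 → ecx=3+1=4
cmp ecx, 7  (cmp 4,7)
jl start: taken
sub edx, ecx → edx=17-4=13
mov edx, [ebx] → edx=M[212]=11
or eax, edx → eax=0|11=11
xor eax, edx → eax=11^11=0
add ebx, 4 → ebx=212+4=216
add ecx, 1 → ecx=4+1=5
cmp ecx, 7  (cmp 5,7)
jl start: taken
sub edx, ecx → edx=11-5=6
mov edx, [ebx] → edx=M[216]=30
or eax, edx → eax=0|30=30
xor eax, edx → eax=30^30=0
add ebx, 4 → ebx=216+4=220
add ecx, 1 → ecx=5+1=6
cmp ecx, 7  (cmp 6,7)
jl start: taken
sub edx, ecx → edx=30-6=24
mov edx, [ebx] → edx=M[220]=24
or eax, edx → eax=0|24=24
xor eax, edx → eax=24^24=0
add ebx, 4 → ebx=220+4=224
add ecx, 1 → ecx=6+1=7
cmp ecx, 7  (cmp 7,7)
jl start: not taken
mov [212], edx → M[212]=24
halt.
Total executed instructions: 54.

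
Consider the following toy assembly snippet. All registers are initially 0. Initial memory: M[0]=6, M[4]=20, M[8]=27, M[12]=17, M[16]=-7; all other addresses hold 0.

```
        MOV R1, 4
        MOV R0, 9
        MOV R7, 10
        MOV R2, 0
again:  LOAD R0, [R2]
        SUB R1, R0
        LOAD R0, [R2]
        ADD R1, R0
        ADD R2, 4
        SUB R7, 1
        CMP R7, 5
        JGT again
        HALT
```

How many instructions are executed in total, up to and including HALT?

R1=4
R0=9
R7=10
R2=0
R0=M[0]=6
R1=4-6=-2
R0=M[0]=6
R1=(-2)+6=4
R2=0+4=4
R7=10-1=9
CMP R7, 5  (cmp 9,5)
JGT again: taken
R0=M[4]=20
R1=4-20=-16
R0=M[4]=20
R1=(-16)+20=4
R2=4+4=8
R7=9-1=8
CMP R7, 5  (cmp 8,5)
JGT again: taken
R0=M[8]=27
R1=4-27=-23
R0=M[8]=27
R1=(-23)+27=4
R2=8+4=12
R7=8-1=7
CMP R7, 5  (cmp 7,5)
JGT again: taken
R0=M[12]=17
R1=4-17=-13
R0=M[12]=17
R1=(-13)+17=4
R2=12+4=16
R7=7-1=6
CMP R7, 5  (cmp 6,5)
JGT again: taken
R0=M[16]=-7
R1=4-(-7)=11
R0=M[16]=-7
R1=11+(-7)=4
R2=16+4=20
R7=6-1=5
CMP R7, 5  (cmp 5,5)
JGT again: not taken
halt.
Total executed instructions: 45.

45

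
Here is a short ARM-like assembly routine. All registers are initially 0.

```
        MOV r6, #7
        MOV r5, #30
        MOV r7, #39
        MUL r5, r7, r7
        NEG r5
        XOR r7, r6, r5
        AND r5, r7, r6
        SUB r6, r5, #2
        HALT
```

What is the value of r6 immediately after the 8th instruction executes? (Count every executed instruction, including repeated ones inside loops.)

after MOV r6, #7: r6=7
after MOV r5, #30: r5=30
after MOV r7, #39: r7=39
after MUL r5, r7, r7: r5=39*39=1521
after NEG r5: r5=-(1521)=-1521
after XOR r7, r6, r5: r7=7^(-1521)=-1528
after AND r5, r7, r6: r5=(-1528)&7=0
after SUB r6, r5, #2: r6=0-2=-2
After step 8: r6 = -2.

-2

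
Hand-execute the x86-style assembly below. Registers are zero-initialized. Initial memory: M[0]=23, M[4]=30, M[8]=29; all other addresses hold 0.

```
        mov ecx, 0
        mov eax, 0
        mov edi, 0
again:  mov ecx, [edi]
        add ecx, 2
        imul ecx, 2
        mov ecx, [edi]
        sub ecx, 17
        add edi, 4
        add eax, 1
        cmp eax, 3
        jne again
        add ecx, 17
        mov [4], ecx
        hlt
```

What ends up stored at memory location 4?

after mov ecx, 0: ecx=0
after mov eax, 0: eax=0
after mov edi, 0: edi=0
after mov ecx, [edi]: ecx=M[0]=23
after add ecx, 2: ecx=23+2=25
after imul ecx, 2: ecx=25*2=50
after mov ecx, [edi]: ecx=M[0]=23
after sub ecx, 17: ecx=23-17=6
after add edi, 4: edi=0+4=4
after add eax, 1: eax=0+1=1
cmp eax, 3  (cmp 1,3)
jne again: taken
after mov ecx, [edi]: ecx=M[4]=30
after add ecx, 2: ecx=30+2=32
after imul ecx, 2: ecx=32*2=64
after mov ecx, [edi]: ecx=M[4]=30
after sub ecx, 17: ecx=30-17=13
after add edi, 4: edi=4+4=8
after add eax, 1: eax=1+1=2
cmp eax, 3  (cmp 2,3)
jne again: taken
after mov ecx, [edi]: ecx=M[8]=29
after add ecx, 2: ecx=29+2=31
after imul ecx, 2: ecx=31*2=62
after mov ecx, [edi]: ecx=M[8]=29
after sub ecx, 17: ecx=29-17=12
after add edi, 4: edi=8+4=12
after add eax, 1: eax=2+1=3
cmp eax, 3  (cmp 3,3)
jne again: not taken
after add ecx, 17: ecx=12+17=29
mov [4], ecx → M[4]=29
halt.

29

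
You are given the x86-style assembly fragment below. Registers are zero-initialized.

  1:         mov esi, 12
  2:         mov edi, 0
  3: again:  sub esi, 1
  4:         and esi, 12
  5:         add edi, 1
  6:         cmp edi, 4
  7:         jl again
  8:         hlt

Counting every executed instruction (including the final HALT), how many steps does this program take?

23

after mov esi, 12: esi=12
after mov edi, 0: edi=0
after sub esi, 1: esi=12-1=11
after and esi, 12: esi=11&12=8
after add edi, 1: edi=0+1=1
cmp edi, 4  (cmp 1,4)
jl again: taken
after sub esi, 1: esi=8-1=7
after and esi, 12: esi=7&12=4
after add edi, 1: edi=1+1=2
cmp edi, 4  (cmp 2,4)
jl again: taken
after sub esi, 1: esi=4-1=3
after and esi, 12: esi=3&12=0
after add edi, 1: edi=2+1=3
cmp edi, 4  (cmp 3,4)
jl again: taken
after sub esi, 1: esi=0-1=-1
after and esi, 12: esi=(-1)&12=12
after add edi, 1: edi=3+1=4
cmp edi, 4  (cmp 4,4)
jl again: not taken
halt.
Total executed instructions: 23.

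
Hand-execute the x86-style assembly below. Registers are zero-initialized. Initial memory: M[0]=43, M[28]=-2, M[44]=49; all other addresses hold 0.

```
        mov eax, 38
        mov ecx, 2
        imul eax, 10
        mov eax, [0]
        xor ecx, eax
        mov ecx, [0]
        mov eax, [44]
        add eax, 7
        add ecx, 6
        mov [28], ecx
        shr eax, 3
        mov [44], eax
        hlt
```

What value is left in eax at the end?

eax=38
ecx=2
eax=38*10=380
eax=M[0]=43
ecx=2^43=41
ecx=M[0]=43
eax=M[44]=49
eax=49+7=56
ecx=43+6=49
mov [28], ecx → M[28]=49
eax=56>>3=7
mov [44], eax → M[44]=7
halt.

7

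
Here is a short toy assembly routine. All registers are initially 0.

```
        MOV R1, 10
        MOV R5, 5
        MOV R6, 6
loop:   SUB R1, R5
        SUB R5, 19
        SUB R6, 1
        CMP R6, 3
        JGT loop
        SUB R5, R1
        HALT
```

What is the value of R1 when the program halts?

52

after MOV R1, 10: R1=10
after MOV R5, 5: R5=5
after MOV R6, 6: R6=6
after SUB R1, R5: R1=10-5=5
after SUB R5, 19: R5=5-19=-14
after SUB R6, 1: R6=6-1=5
CMP R6, 3  (cmp 5,3)
JGT loop: taken
after SUB R1, R5: R1=5-(-14)=19
after SUB R5, 19: R5=(-14)-19=-33
after SUB R6, 1: R6=5-1=4
CMP R6, 3  (cmp 4,3)
JGT loop: taken
after SUB R1, R5: R1=19-(-33)=52
after SUB R5, 19: R5=(-33)-19=-52
after SUB R6, 1: R6=4-1=3
CMP R6, 3  (cmp 3,3)
JGT loop: not taken
after SUB R5, R1: R5=(-52)-52=-104
halt.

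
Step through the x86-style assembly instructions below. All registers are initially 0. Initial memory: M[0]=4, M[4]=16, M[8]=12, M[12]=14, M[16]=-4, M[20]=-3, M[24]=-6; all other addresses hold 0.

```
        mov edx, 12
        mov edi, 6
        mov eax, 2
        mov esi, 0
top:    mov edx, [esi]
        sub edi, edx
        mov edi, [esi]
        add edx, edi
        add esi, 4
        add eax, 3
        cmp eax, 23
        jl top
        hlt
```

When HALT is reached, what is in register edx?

-12

after mov edx, 12: edx=12
after mov edi, 6: edi=6
after mov eax, 2: eax=2
after mov esi, 0: esi=0
after mov edx, [esi]: edx=M[0]=4
after sub edi, edx: edi=6-4=2
after mov edi, [esi]: edi=M[0]=4
after add edx, edi: edx=4+4=8
after add esi, 4: esi=0+4=4
after add eax, 3: eax=2+3=5
cmp eax, 23  (cmp 5,23)
jl top: taken
after mov edx, [esi]: edx=M[4]=16
after sub edi, edx: edi=4-16=-12
after mov edi, [esi]: edi=M[4]=16
after add edx, edi: edx=16+16=32
after add esi, 4: esi=4+4=8
after add eax, 3: eax=5+3=8
cmp eax, 23  (cmp 8,23)
jl top: taken
after mov edx, [esi]: edx=M[8]=12
after sub edi, edx: edi=16-12=4
after mov edi, [esi]: edi=M[8]=12
after add edx, edi: edx=12+12=24
after add esi, 4: esi=8+4=12
after add eax, 3: eax=8+3=11
cmp eax, 23  (cmp 11,23)
jl top: taken
after mov edx, [esi]: edx=M[12]=14
after sub edi, edx: edi=12-14=-2
after mov edi, [esi]: edi=M[12]=14
after add edx, edi: edx=14+14=28
after add esi, 4: esi=12+4=16
after add eax, 3: eax=11+3=14
cmp eax, 23  (cmp 14,23)
jl top: taken
after mov edx, [esi]: edx=M[16]=-4
after sub edi, edx: edi=14-(-4)=18
after mov edi, [esi]: edi=M[16]=-4
after add edx, edi: edx=(-4)+(-4)=-8
after add esi, 4: esi=16+4=20
after add eax, 3: eax=14+3=17
cmp eax, 23  (cmp 17,23)
jl top: taken
after mov edx, [esi]: edx=M[20]=-3
after sub edi, edx: edi=(-4)-(-3)=-1
after mov edi, [esi]: edi=M[20]=-3
after add edx, edi: edx=(-3)+(-3)=-6
after add esi, 4: esi=20+4=24
after add eax, 3: eax=17+3=20
cmp eax, 23  (cmp 20,23)
jl top: taken
after mov edx, [esi]: edx=M[24]=-6
after sub edi, edx: edi=(-3)-(-6)=3
after mov edi, [esi]: edi=M[24]=-6
after add edx, edi: edx=(-6)+(-6)=-12
after add esi, 4: esi=24+4=28
after add eax, 3: eax=20+3=23
cmp eax, 23  (cmp 23,23)
jl top: not taken
halt.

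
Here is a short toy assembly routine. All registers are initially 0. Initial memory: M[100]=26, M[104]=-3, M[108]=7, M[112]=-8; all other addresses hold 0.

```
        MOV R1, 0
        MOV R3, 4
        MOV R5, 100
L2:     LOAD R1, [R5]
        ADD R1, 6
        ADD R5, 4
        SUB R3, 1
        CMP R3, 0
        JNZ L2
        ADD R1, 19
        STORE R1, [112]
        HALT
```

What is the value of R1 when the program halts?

MOV R1, 0 → R1=0
MOV R3, 4 → R3=4
MOV R5, 100 → R5=100
LOAD R1, [R5] → R1=M[100]=26
ADD R1, 6 → R1=26+6=32
ADD R5, 4 → R5=100+4=104
SUB R3, 1 → R3=4-1=3
CMP R3, 0  (cmp 3,0)
JNZ L2: taken
LOAD R1, [R5] → R1=M[104]=-3
ADD R1, 6 → R1=(-3)+6=3
ADD R5, 4 → R5=104+4=108
SUB R3, 1 → R3=3-1=2
CMP R3, 0  (cmp 2,0)
JNZ L2: taken
LOAD R1, [R5] → R1=M[108]=7
ADD R1, 6 → R1=7+6=13
ADD R5, 4 → R5=108+4=112
SUB R3, 1 → R3=2-1=1
CMP R3, 0  (cmp 1,0)
JNZ L2: taken
LOAD R1, [R5] → R1=M[112]=-8
ADD R1, 6 → R1=(-8)+6=-2
ADD R5, 4 → R5=112+4=116
SUB R3, 1 → R3=1-1=0
CMP R3, 0  (cmp 0,0)
JNZ L2: not taken
ADD R1, 19 → R1=(-2)+19=17
STORE R1, [112] → M[112]=17
halt.

17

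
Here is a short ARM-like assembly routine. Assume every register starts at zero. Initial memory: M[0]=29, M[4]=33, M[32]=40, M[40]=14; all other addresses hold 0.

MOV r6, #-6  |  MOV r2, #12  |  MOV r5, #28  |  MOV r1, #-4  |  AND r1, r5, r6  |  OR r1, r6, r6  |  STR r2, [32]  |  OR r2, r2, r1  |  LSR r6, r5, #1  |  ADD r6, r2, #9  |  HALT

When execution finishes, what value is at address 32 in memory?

MOV r6, #-6 → r6=-6
MOV r2, #12 → r2=12
MOV r5, #28 → r5=28
MOV r1, #-4 → r1=-4
AND r1, r5, r6 → r1=28&(-6)=24
OR r1, r6, r6 → r1=(-6)|(-6)=-6
STR r2, [32] → M[32]=12
OR r2, r2, r1 → r2=12|(-6)=-2
LSR r6, r5, #1 → r6=28>>1=14
ADD r6, r2, #9 → r6=(-2)+9=7
halt.

12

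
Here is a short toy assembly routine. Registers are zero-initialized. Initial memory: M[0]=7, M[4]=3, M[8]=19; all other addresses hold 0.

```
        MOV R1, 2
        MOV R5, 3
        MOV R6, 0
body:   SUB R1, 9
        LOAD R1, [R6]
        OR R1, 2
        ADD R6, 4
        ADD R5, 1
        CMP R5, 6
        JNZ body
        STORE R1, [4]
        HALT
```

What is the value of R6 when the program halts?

MOV R1, 2 → R1=2
MOV R5, 3 → R5=3
MOV R6, 0 → R6=0
SUB R1, 9 → R1=2-9=-7
LOAD R1, [R6] → R1=M[0]=7
OR R1, 2 → R1=7|2=7
ADD R6, 4 → R6=0+4=4
ADD R5, 1 → R5=3+1=4
CMP R5, 6  (cmp 4,6)
JNZ body: taken
SUB R1, 9 → R1=7-9=-2
LOAD R1, [R6] → R1=M[4]=3
OR R1, 2 → R1=3|2=3
ADD R6, 4 → R6=4+4=8
ADD R5, 1 → R5=4+1=5
CMP R5, 6  (cmp 5,6)
JNZ body: taken
SUB R1, 9 → R1=3-9=-6
LOAD R1, [R6] → R1=M[8]=19
OR R1, 2 → R1=19|2=19
ADD R6, 4 → R6=8+4=12
ADD R5, 1 → R5=5+1=6
CMP R5, 6  (cmp 6,6)
JNZ body: not taken
STORE R1, [4] → M[4]=19
halt.

12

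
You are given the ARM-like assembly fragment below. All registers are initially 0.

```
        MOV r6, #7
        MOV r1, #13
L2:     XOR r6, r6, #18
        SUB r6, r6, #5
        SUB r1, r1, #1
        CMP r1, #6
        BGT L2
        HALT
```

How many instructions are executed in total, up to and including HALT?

38

after MOV r6, #7: r6=7
after MOV r1, #13: r1=13
after XOR r6, r6, #18: r6=7^18=21
after SUB r6, r6, #5: r6=21-5=16
after SUB r1, r1, #1: r1=13-1=12
CMP r1, #6  (cmp 12,6)
BGT L2: taken
after XOR r6, r6, #18: r6=16^18=2
after SUB r6, r6, #5: r6=2-5=-3
after SUB r1, r1, #1: r1=12-1=11
CMP r1, #6  (cmp 11,6)
BGT L2: taken
after XOR r6, r6, #18: r6=(-3)^18=-17
after SUB r6, r6, #5: r6=(-17)-5=-22
after SUB r1, r1, #1: r1=11-1=10
CMP r1, #6  (cmp 10,6)
BGT L2: taken
after XOR r6, r6, #18: r6=(-22)^18=-8
after SUB r6, r6, #5: r6=(-8)-5=-13
after SUB r1, r1, #1: r1=10-1=9
CMP r1, #6  (cmp 9,6)
BGT L2: taken
after XOR r6, r6, #18: r6=(-13)^18=-31
after SUB r6, r6, #5: r6=(-31)-5=-36
after SUB r1, r1, #1: r1=9-1=8
CMP r1, #6  (cmp 8,6)
BGT L2: taken
after XOR r6, r6, #18: r6=(-36)^18=-50
after SUB r6, r6, #5: r6=(-50)-5=-55
after SUB r1, r1, #1: r1=8-1=7
CMP r1, #6  (cmp 7,6)
BGT L2: taken
after XOR r6, r6, #18: r6=(-55)^18=-37
after SUB r6, r6, #5: r6=(-37)-5=-42
after SUB r1, r1, #1: r1=7-1=6
CMP r1, #6  (cmp 6,6)
BGT L2: not taken
halt.
Total executed instructions: 38.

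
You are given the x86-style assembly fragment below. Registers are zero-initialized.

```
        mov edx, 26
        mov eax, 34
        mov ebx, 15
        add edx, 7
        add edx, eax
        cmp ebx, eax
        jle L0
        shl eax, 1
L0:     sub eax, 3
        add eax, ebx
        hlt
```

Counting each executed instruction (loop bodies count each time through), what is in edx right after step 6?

after mov edx, 26: edx=26
after mov eax, 34: eax=34
after mov ebx, 15: ebx=15
after add edx, 7: edx=26+7=33
after add edx, eax: edx=33+34=67
cmp ebx, eax  (cmp 15,34)
After step 6: edx = 67.

67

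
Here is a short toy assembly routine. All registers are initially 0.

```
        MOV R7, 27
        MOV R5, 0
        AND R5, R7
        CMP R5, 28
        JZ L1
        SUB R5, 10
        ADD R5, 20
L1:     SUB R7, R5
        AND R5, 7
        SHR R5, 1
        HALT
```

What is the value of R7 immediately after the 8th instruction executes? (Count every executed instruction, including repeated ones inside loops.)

after MOV R7, 27: R7=27
after MOV R5, 0: R5=0
after AND R5, R7: R5=0&27=0
CMP R5, 28  (cmp 0,28)
JZ L1: not taken
after SUB R5, 10: R5=0-10=-10
after ADD R5, 20: R5=(-10)+20=10
after SUB R7, R5: R7=27-10=17
After step 8: R7 = 17.

17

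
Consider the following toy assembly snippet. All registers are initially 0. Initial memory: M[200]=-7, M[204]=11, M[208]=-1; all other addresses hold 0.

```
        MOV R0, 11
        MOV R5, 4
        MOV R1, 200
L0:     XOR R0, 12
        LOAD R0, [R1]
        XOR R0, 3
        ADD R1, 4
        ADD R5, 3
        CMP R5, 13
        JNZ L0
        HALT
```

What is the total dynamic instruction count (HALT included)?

MOV R0, 11 → R0=11
MOV R5, 4 → R5=4
MOV R1, 200 → R1=200
XOR R0, 12 → R0=11^12=7
LOAD R0, [R1] → R0=M[200]=-7
XOR R0, 3 → R0=(-7)^3=-6
ADD R1, 4 → R1=200+4=204
ADD R5, 3 → R5=4+3=7
CMP R5, 13  (cmp 7,13)
JNZ L0: taken
XOR R0, 12 → R0=(-6)^12=-10
LOAD R0, [R1] → R0=M[204]=11
XOR R0, 3 → R0=11^3=8
ADD R1, 4 → R1=204+4=208
ADD R5, 3 → R5=7+3=10
CMP R5, 13  (cmp 10,13)
JNZ L0: taken
XOR R0, 12 → R0=8^12=4
LOAD R0, [R1] → R0=M[208]=-1
XOR R0, 3 → R0=(-1)^3=-4
ADD R1, 4 → R1=208+4=212
ADD R5, 3 → R5=10+3=13
CMP R5, 13  (cmp 13,13)
JNZ L0: not taken
halt.
Total executed instructions: 25.

25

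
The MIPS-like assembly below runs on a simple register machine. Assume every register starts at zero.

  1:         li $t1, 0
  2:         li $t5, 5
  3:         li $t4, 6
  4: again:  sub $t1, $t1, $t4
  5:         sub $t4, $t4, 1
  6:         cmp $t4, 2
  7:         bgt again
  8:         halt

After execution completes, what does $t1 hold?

-18

after li $t1, 0: $t1=0
after li $t5, 5: $t5=5
after li $t4, 6: $t4=6
after sub $t1, $t1, $t4: $t1=0-6=-6
after sub $t4, $t4, 1: $t4=6-1=5
cmp $t4, 2  (cmp 5,2)
bgt again: taken
after sub $t1, $t1, $t4: $t1=(-6)-5=-11
after sub $t4, $t4, 1: $t4=5-1=4
cmp $t4, 2  (cmp 4,2)
bgt again: taken
after sub $t1, $t1, $t4: $t1=(-11)-4=-15
after sub $t4, $t4, 1: $t4=4-1=3
cmp $t4, 2  (cmp 3,2)
bgt again: taken
after sub $t1, $t1, $t4: $t1=(-15)-3=-18
after sub $t4, $t4, 1: $t4=3-1=2
cmp $t4, 2  (cmp 2,2)
bgt again: not taken
halt.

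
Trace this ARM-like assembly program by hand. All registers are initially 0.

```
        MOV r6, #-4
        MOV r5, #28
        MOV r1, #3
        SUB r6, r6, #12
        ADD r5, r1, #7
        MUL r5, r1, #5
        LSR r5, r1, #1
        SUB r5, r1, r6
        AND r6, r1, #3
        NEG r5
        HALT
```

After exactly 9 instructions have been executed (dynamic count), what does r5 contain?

after MOV r6, #-4: r6=-4
after MOV r5, #28: r5=28
after MOV r1, #3: r1=3
after SUB r6, r6, #12: r6=(-4)-12=-16
after ADD r5, r1, #7: r5=3+7=10
after MUL r5, r1, #5: r5=3*5=15
after LSR r5, r1, #1: r5=3>>1=1
after SUB r5, r1, r6: r5=3-(-16)=19
after AND r6, r1, #3: r6=3&3=3
After step 9: r5 = 19.

19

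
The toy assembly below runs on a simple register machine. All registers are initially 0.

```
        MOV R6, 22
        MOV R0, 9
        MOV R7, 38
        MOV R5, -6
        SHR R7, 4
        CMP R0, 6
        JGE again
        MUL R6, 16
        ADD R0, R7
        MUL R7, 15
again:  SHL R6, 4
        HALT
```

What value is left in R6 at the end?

R6=22
R0=9
R7=38
R5=-6
R7=38>>4=2
CMP R0, 6  (cmp 9,6)
JGE again: taken
R6=22<<4=352
halt.

352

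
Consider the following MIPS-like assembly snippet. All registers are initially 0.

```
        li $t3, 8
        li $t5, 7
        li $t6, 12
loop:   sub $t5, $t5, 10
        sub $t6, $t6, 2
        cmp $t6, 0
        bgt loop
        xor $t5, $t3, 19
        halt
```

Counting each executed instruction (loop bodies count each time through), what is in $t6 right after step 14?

after li $t3, 8: $t3=8
after li $t5, 7: $t5=7
after li $t6, 12: $t6=12
after sub $t5, $t5, 10: $t5=7-10=-3
after sub $t6, $t6, 2: $t6=12-2=10
cmp $t6, 0  (cmp 10,0)
bgt loop: taken
after sub $t5, $t5, 10: $t5=(-3)-10=-13
after sub $t6, $t6, 2: $t6=10-2=8
cmp $t6, 0  (cmp 8,0)
bgt loop: taken
after sub $t5, $t5, 10: $t5=(-13)-10=-23
after sub $t6, $t6, 2: $t6=8-2=6
cmp $t6, 0  (cmp 6,0)
After step 14: $t6 = 6.

6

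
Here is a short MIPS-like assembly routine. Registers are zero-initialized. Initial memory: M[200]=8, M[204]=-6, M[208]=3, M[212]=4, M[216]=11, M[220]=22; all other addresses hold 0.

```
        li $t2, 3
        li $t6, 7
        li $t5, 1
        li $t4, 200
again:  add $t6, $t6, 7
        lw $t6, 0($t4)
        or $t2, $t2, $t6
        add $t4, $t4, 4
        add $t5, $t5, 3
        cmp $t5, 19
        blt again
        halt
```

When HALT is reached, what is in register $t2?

-1

li $t2, 3 → $t2=3
li $t6, 7 → $t6=7
li $t5, 1 → $t5=1
li $t4, 200 → $t4=200
add $t6, $t6, 7 → $t6=7+7=14
lw $t6, 0($t4) → $t6=M[200]=8
or $t2, $t2, $t6 → $t2=3|8=11
add $t4, $t4, 4 → $t4=200+4=204
add $t5, $t5, 3 → $t5=1+3=4
cmp $t5, 19  (cmp 4,19)
blt again: taken
add $t6, $t6, 7 → $t6=8+7=15
lw $t6, 0($t4) → $t6=M[204]=-6
or $t2, $t2, $t6 → $t2=11|(-6)=-5
add $t4, $t4, 4 → $t4=204+4=208
add $t5, $t5, 3 → $t5=4+3=7
cmp $t5, 19  (cmp 7,19)
blt again: taken
add $t6, $t6, 7 → $t6=(-6)+7=1
lw $t6, 0($t4) → $t6=M[208]=3
or $t2, $t2, $t6 → $t2=(-5)|3=-5
add $t4, $t4, 4 → $t4=208+4=212
add $t5, $t5, 3 → $t5=7+3=10
cmp $t5, 19  (cmp 10,19)
blt again: taken
add $t6, $t6, 7 → $t6=3+7=10
lw $t6, 0($t4) → $t6=M[212]=4
or $t2, $t2, $t6 → $t2=(-5)|4=-1
add $t4, $t4, 4 → $t4=212+4=216
add $t5, $t5, 3 → $t5=10+3=13
cmp $t5, 19  (cmp 13,19)
blt again: taken
add $t6, $t6, 7 → $t6=4+7=11
lw $t6, 0($t4) → $t6=M[216]=11
or $t2, $t2, $t6 → $t2=(-1)|11=-1
add $t4, $t4, 4 → $t4=216+4=220
add $t5, $t5, 3 → $t5=13+3=16
cmp $t5, 19  (cmp 16,19)
blt again: taken
add $t6, $t6, 7 → $t6=11+7=18
lw $t6, 0($t4) → $t6=M[220]=22
or $t2, $t2, $t6 → $t2=(-1)|22=-1
add $t4, $t4, 4 → $t4=220+4=224
add $t5, $t5, 3 → $t5=16+3=19
cmp $t5, 19  (cmp 19,19)
blt again: not taken
halt.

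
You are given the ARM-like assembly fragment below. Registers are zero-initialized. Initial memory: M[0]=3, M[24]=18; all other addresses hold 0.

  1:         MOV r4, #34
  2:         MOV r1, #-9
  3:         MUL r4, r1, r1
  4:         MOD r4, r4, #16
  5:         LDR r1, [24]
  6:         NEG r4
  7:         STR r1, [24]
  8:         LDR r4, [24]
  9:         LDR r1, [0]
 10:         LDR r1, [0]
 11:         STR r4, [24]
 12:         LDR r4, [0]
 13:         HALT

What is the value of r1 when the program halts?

r4=34
r1=-9
r4=(-9)*(-9)=81
r4=81%16=1
r1=M[24]=18
r4=-(1)=-1
STR r1, [24] → M[24]=18
r4=M[24]=18
r1=M[0]=3
r1=M[0]=3
STR r4, [24] → M[24]=18
r4=M[0]=3
halt.

3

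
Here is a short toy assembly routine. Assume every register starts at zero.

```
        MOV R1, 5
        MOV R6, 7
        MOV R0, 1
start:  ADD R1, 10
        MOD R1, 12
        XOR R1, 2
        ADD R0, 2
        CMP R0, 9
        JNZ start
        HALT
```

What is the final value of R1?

1

after MOV R1, 5: R1=5
after MOV R6, 7: R6=7
after MOV R0, 1: R0=1
after ADD R1, 10: R1=5+10=15
after MOD R1, 12: R1=15%12=3
after XOR R1, 2: R1=3^2=1
after ADD R0, 2: R0=1+2=3
CMP R0, 9  (cmp 3,9)
JNZ start: taken
after ADD R1, 10: R1=1+10=11
after MOD R1, 12: R1=11%12=11
after XOR R1, 2: R1=11^2=9
after ADD R0, 2: R0=3+2=5
CMP R0, 9  (cmp 5,9)
JNZ start: taken
after ADD R1, 10: R1=9+10=19
after MOD R1, 12: R1=19%12=7
after XOR R1, 2: R1=7^2=5
after ADD R0, 2: R0=5+2=7
CMP R0, 9  (cmp 7,9)
JNZ start: taken
after ADD R1, 10: R1=5+10=15
after MOD R1, 12: R1=15%12=3
after XOR R1, 2: R1=3^2=1
after ADD R0, 2: R0=7+2=9
CMP R0, 9  (cmp 9,9)
JNZ start: not taken
halt.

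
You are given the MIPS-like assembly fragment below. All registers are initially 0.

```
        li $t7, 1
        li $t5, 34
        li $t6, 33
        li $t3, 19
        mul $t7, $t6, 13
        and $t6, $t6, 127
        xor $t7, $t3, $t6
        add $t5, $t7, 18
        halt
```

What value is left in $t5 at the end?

68

$t7=1
$t5=34
$t6=33
$t3=19
$t7=33*13=429
$t6=33&127=33
$t7=19^33=50
$t5=50+18=68
halt.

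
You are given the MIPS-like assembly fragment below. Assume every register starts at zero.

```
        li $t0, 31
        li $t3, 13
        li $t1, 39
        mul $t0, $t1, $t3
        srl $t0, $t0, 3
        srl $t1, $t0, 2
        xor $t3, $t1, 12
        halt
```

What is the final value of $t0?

63

li $t0, 31 → $t0=31
li $t3, 13 → $t3=13
li $t1, 39 → $t1=39
mul $t0, $t1, $t3 → $t0=39*13=507
srl $t0, $t0, 3 → $t0=507>>3=63
srl $t1, $t0, 2 → $t1=63>>2=15
xor $t3, $t1, 12 → $t3=15^12=3
halt.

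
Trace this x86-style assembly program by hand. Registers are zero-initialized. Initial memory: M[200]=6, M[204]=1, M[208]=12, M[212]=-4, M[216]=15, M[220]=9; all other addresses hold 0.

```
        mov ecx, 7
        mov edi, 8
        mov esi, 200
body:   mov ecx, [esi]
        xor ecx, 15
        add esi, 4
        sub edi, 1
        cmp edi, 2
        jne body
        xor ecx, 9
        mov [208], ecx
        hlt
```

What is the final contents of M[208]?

ecx=7
edi=8
esi=200
ecx=M[200]=6
ecx=6^15=9
esi=200+4=204
edi=8-1=7
cmp edi, 2  (cmp 7,2)
jne body: taken
ecx=M[204]=1
ecx=1^15=14
esi=204+4=208
edi=7-1=6
cmp edi, 2  (cmp 6,2)
jne body: taken
ecx=M[208]=12
ecx=12^15=3
esi=208+4=212
edi=6-1=5
cmp edi, 2  (cmp 5,2)
jne body: taken
ecx=M[212]=-4
ecx=(-4)^15=-13
esi=212+4=216
edi=5-1=4
cmp edi, 2  (cmp 4,2)
jne body: taken
ecx=M[216]=15
ecx=15^15=0
esi=216+4=220
edi=4-1=3
cmp edi, 2  (cmp 3,2)
jne body: taken
ecx=M[220]=9
ecx=9^15=6
esi=220+4=224
edi=3-1=2
cmp edi, 2  (cmp 2,2)
jne body: not taken
ecx=6^9=15
mov [208], ecx → M[208]=15
halt.

15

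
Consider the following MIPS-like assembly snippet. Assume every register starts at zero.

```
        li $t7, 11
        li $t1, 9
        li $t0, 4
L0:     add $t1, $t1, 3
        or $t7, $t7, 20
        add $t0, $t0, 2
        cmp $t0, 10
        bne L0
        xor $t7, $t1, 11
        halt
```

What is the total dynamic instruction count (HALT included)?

after li $t7, 11: $t7=11
after li $t1, 9: $t1=9
after li $t0, 4: $t0=4
after add $t1, $t1, 3: $t1=9+3=12
after or $t7, $t7, 20: $t7=11|20=31
after add $t0, $t0, 2: $t0=4+2=6
cmp $t0, 10  (cmp 6,10)
bne L0: taken
after add $t1, $t1, 3: $t1=12+3=15
after or $t7, $t7, 20: $t7=31|20=31
after add $t0, $t0, 2: $t0=6+2=8
cmp $t0, 10  (cmp 8,10)
bne L0: taken
after add $t1, $t1, 3: $t1=15+3=18
after or $t7, $t7, 20: $t7=31|20=31
after add $t0, $t0, 2: $t0=8+2=10
cmp $t0, 10  (cmp 10,10)
bne L0: not taken
after xor $t7, $t1, 11: $t7=18^11=25
halt.
Total executed instructions: 20.

20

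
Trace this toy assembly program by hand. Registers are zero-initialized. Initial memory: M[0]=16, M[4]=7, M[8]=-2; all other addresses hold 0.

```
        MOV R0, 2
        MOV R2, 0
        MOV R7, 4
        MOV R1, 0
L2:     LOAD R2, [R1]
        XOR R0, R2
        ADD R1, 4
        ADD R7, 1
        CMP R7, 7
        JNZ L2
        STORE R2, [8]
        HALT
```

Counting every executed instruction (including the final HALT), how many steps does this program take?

after MOV R0, 2: R0=2
after MOV R2, 0: R2=0
after MOV R7, 4: R7=4
after MOV R1, 0: R1=0
after LOAD R2, [R1]: R2=M[0]=16
after XOR R0, R2: R0=2^16=18
after ADD R1, 4: R1=0+4=4
after ADD R7, 1: R7=4+1=5
CMP R7, 7  (cmp 5,7)
JNZ L2: taken
after LOAD R2, [R1]: R2=M[4]=7
after XOR R0, R2: R0=18^7=21
after ADD R1, 4: R1=4+4=8
after ADD R7, 1: R7=5+1=6
CMP R7, 7  (cmp 6,7)
JNZ L2: taken
after LOAD R2, [R1]: R2=M[8]=-2
after XOR R0, R2: R0=21^(-2)=-21
after ADD R1, 4: R1=8+4=12
after ADD R7, 1: R7=6+1=7
CMP R7, 7  (cmp 7,7)
JNZ L2: not taken
STORE R2, [8] → M[8]=-2
halt.
Total executed instructions: 24.

24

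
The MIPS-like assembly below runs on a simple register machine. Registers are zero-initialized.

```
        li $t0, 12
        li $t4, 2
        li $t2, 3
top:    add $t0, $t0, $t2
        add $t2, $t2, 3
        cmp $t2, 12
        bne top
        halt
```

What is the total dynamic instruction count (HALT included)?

16

$t0=12
$t4=2
$t2=3
$t0=12+3=15
$t2=3+3=6
cmp $t2, 12  (cmp 6,12)
bne top: taken
$t0=15+6=21
$t2=6+3=9
cmp $t2, 12  (cmp 9,12)
bne top: taken
$t0=21+9=30
$t2=9+3=12
cmp $t2, 12  (cmp 12,12)
bne top: not taken
halt.
Total executed instructions: 16.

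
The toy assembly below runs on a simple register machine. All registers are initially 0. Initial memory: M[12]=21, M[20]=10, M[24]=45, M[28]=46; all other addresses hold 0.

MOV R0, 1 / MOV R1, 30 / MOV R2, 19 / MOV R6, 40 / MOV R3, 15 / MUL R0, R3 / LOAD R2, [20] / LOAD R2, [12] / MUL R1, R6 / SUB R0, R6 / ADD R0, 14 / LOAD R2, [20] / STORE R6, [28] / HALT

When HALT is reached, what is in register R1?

1200

after MOV R0, 1: R0=1
after MOV R1, 30: R1=30
after MOV R2, 19: R2=19
after MOV R6, 40: R6=40
after MOV R3, 15: R3=15
after MUL R0, R3: R0=1*15=15
after LOAD R2, [20]: R2=M[20]=10
after LOAD R2, [12]: R2=M[12]=21
after MUL R1, R6: R1=30*40=1200
after SUB R0, R6: R0=15-40=-25
after ADD R0, 14: R0=(-25)+14=-11
after LOAD R2, [20]: R2=M[20]=10
STORE R6, [28] → M[28]=40
halt.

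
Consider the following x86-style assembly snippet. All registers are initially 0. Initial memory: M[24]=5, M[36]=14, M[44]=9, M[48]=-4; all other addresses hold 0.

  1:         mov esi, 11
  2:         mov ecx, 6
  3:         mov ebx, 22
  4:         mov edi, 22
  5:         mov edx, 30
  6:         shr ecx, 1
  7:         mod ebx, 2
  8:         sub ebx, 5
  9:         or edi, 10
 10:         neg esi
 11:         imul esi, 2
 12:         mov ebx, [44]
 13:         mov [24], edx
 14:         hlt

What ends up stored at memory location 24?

mov esi, 11 → esi=11
mov ecx, 6 → ecx=6
mov ebx, 22 → ebx=22
mov edi, 22 → edi=22
mov edx, 30 → edx=30
shr ecx, 1 → ecx=6>>1=3
mod ebx, 2 → ebx=22%2=0
sub ebx, 5 → ebx=0-5=-5
or edi, 10 → edi=22|10=30
neg esi → esi=-(11)=-11
imul esi, 2 → esi=(-11)*2=-22
mov ebx, [44] → ebx=M[44]=9
mov [24], edx → M[24]=30
halt.

30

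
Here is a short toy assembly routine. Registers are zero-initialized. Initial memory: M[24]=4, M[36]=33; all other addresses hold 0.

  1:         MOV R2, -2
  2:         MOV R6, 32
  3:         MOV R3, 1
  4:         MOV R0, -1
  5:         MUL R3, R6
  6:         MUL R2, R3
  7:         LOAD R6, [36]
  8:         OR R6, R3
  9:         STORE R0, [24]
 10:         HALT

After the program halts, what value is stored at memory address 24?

R2=-2
R6=32
R3=1
R0=-1
R3=1*32=32
R2=(-2)*32=-64
R6=M[36]=33
R6=33|32=33
STORE R0, [24] → M[24]=-1
halt.

-1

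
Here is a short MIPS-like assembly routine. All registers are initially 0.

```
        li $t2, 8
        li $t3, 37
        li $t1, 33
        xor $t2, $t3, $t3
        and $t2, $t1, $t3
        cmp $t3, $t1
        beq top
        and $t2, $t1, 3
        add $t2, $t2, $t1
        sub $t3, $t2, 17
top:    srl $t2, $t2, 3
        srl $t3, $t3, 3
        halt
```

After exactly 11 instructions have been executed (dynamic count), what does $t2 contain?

4

after li $t2, 8: $t2=8
after li $t3, 37: $t3=37
after li $t1, 33: $t1=33
after xor $t2, $t3, $t3: $t2=37^37=0
after and $t2, $t1, $t3: $t2=33&37=33
cmp $t3, $t1  (cmp 37,33)
beq top: not taken
after and $t2, $t1, 3: $t2=33&3=1
after add $t2, $t2, $t1: $t2=1+33=34
after sub $t3, $t2, 17: $t3=34-17=17
after srl $t2, $t2, 3: $t2=34>>3=4
After step 11: $t2 = 4.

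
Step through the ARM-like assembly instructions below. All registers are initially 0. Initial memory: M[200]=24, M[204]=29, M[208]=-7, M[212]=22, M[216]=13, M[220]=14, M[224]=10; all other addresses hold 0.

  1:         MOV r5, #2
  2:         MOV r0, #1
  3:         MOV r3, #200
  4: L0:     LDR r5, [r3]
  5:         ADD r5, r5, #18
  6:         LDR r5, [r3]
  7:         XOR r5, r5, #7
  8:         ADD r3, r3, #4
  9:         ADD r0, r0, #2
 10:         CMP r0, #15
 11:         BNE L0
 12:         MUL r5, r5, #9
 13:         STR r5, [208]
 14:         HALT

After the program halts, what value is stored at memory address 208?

117

r5=2
r0=1
r3=200
r5=M[200]=24
r5=24+18=42
r5=M[200]=24
r5=24^7=31
r3=200+4=204
r0=1+2=3
CMP r0, #15  (cmp 3,15)
BNE L0: taken
r5=M[204]=29
r5=29+18=47
r5=M[204]=29
r5=29^7=26
r3=204+4=208
r0=3+2=5
CMP r0, #15  (cmp 5,15)
BNE L0: taken
r5=M[208]=-7
r5=(-7)+18=11
r5=M[208]=-7
r5=(-7)^7=-2
r3=208+4=212
r0=5+2=7
CMP r0, #15  (cmp 7,15)
BNE L0: taken
r5=M[212]=22
r5=22+18=40
r5=M[212]=22
r5=22^7=17
r3=212+4=216
r0=7+2=9
CMP r0, #15  (cmp 9,15)
BNE L0: taken
r5=M[216]=13
r5=13+18=31
r5=M[216]=13
r5=13^7=10
r3=216+4=220
r0=9+2=11
CMP r0, #15  (cmp 11,15)
BNE L0: taken
r5=M[220]=14
r5=14+18=32
r5=M[220]=14
r5=14^7=9
r3=220+4=224
r0=11+2=13
CMP r0, #15  (cmp 13,15)
BNE L0: taken
r5=M[224]=10
r5=10+18=28
r5=M[224]=10
r5=10^7=13
r3=224+4=228
r0=13+2=15
CMP r0, #15  (cmp 15,15)
BNE L0: not taken
r5=13*9=117
STR r5, [208] → M[208]=117
halt.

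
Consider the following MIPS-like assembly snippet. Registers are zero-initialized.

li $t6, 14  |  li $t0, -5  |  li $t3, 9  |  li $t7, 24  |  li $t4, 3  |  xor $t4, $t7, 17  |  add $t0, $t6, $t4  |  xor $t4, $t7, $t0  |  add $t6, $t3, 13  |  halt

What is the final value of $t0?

23

after li $t6, 14: $t6=14
after li $t0, -5: $t0=-5
after li $t3, 9: $t3=9
after li $t7, 24: $t7=24
after li $t4, 3: $t4=3
after xor $t4, $t7, 17: $t4=24^17=9
after add $t0, $t6, $t4: $t0=14+9=23
after xor $t4, $t7, $t0: $t4=24^23=15
after add $t6, $t3, 13: $t6=9+13=22
halt.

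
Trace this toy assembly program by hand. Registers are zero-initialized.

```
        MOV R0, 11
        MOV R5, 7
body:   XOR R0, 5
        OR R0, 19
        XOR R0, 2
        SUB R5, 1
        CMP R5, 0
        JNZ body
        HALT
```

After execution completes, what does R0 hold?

MOV R0, 11 → R0=11
MOV R5, 7 → R5=7
XOR R0, 5 → R0=11^5=14
OR R0, 19 → R0=14|19=31
XOR R0, 2 → R0=31^2=29
SUB R5, 1 → R5=7-1=6
CMP R5, 0  (cmp 6,0)
JNZ body: taken
XOR R0, 5 → R0=29^5=24
OR R0, 19 → R0=24|19=27
XOR R0, 2 → R0=27^2=25
SUB R5, 1 → R5=6-1=5
CMP R5, 0  (cmp 5,0)
JNZ body: taken
XOR R0, 5 → R0=25^5=28
OR R0, 19 → R0=28|19=31
XOR R0, 2 → R0=31^2=29
SUB R5, 1 → R5=5-1=4
CMP R5, 0  (cmp 4,0)
JNZ body: taken
XOR R0, 5 → R0=29^5=24
OR R0, 19 → R0=24|19=27
XOR R0, 2 → R0=27^2=25
SUB R5, 1 → R5=4-1=3
CMP R5, 0  (cmp 3,0)
JNZ body: taken
XOR R0, 5 → R0=25^5=28
OR R0, 19 → R0=28|19=31
XOR R0, 2 → R0=31^2=29
SUB R5, 1 → R5=3-1=2
CMP R5, 0  (cmp 2,0)
JNZ body: taken
XOR R0, 5 → R0=29^5=24
OR R0, 19 → R0=24|19=27
XOR R0, 2 → R0=27^2=25
SUB R5, 1 → R5=2-1=1
CMP R5, 0  (cmp 1,0)
JNZ body: taken
XOR R0, 5 → R0=25^5=28
OR R0, 19 → R0=28|19=31
XOR R0, 2 → R0=31^2=29
SUB R5, 1 → R5=1-1=0
CMP R5, 0  (cmp 0,0)
JNZ body: not taken
halt.

29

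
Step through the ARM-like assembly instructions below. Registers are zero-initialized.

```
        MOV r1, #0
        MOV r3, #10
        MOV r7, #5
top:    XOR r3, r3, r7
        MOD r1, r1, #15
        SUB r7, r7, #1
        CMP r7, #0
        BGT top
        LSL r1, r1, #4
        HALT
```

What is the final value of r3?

11

MOV r1, #0 → r1=0
MOV r3, #10 → r3=10
MOV r7, #5 → r7=5
XOR r3, r3, r7 → r3=10^5=15
MOD r1, r1, #15 → r1=0%15=0
SUB r7, r7, #1 → r7=5-1=4
CMP r7, #0  (cmp 4,0)
BGT top: taken
XOR r3, r3, r7 → r3=15^4=11
MOD r1, r1, #15 → r1=0%15=0
SUB r7, r7, #1 → r7=4-1=3
CMP r7, #0  (cmp 3,0)
BGT top: taken
XOR r3, r3, r7 → r3=11^3=8
MOD r1, r1, #15 → r1=0%15=0
SUB r7, r7, #1 → r7=3-1=2
CMP r7, #0  (cmp 2,0)
BGT top: taken
XOR r3, r3, r7 → r3=8^2=10
MOD r1, r1, #15 → r1=0%15=0
SUB r7, r7, #1 → r7=2-1=1
CMP r7, #0  (cmp 1,0)
BGT top: taken
XOR r3, r3, r7 → r3=10^1=11
MOD r1, r1, #15 → r1=0%15=0
SUB r7, r7, #1 → r7=1-1=0
CMP r7, #0  (cmp 0,0)
BGT top: not taken
LSL r1, r1, #4 → r1=0<<4=0
halt.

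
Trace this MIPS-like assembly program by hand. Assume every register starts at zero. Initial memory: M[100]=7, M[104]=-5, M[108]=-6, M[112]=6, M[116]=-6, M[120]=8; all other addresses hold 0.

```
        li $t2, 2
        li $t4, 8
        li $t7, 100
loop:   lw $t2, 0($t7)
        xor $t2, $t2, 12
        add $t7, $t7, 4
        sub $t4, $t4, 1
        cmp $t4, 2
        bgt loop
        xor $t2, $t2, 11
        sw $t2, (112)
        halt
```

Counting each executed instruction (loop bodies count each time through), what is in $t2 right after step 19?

-10

$t2=2
$t4=8
$t7=100
$t2=M[100]=7
$t2=7^12=11
$t7=100+4=104
$t4=8-1=7
cmp $t4, 2  (cmp 7,2)
bgt loop: taken
$t2=M[104]=-5
$t2=(-5)^12=-9
$t7=104+4=108
$t4=7-1=6
cmp $t4, 2  (cmp 6,2)
bgt loop: taken
$t2=M[108]=-6
$t2=(-6)^12=-10
$t7=108+4=112
$t4=6-1=5
After step 19: $t2 = -10.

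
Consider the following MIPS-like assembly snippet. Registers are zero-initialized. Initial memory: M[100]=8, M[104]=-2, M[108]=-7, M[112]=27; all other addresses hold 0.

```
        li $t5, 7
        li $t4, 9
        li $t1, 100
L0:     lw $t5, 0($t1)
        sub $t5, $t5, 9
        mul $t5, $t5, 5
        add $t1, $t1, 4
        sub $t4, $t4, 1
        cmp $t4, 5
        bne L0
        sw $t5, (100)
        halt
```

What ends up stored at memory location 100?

90

$t5=7
$t4=9
$t1=100
$t5=M[100]=8
$t5=8-9=-1
$t5=(-1)*5=-5
$t1=100+4=104
$t4=9-1=8
cmp $t4, 5  (cmp 8,5)
bne L0: taken
$t5=M[104]=-2
$t5=(-2)-9=-11
$t5=(-11)*5=-55
$t1=104+4=108
$t4=8-1=7
cmp $t4, 5  (cmp 7,5)
bne L0: taken
$t5=M[108]=-7
$t5=(-7)-9=-16
$t5=(-16)*5=-80
$t1=108+4=112
$t4=7-1=6
cmp $t4, 5  (cmp 6,5)
bne L0: taken
$t5=M[112]=27
$t5=27-9=18
$t5=18*5=90
$t1=112+4=116
$t4=6-1=5
cmp $t4, 5  (cmp 5,5)
bne L0: not taken
sw $t5, (100) → M[100]=90
halt.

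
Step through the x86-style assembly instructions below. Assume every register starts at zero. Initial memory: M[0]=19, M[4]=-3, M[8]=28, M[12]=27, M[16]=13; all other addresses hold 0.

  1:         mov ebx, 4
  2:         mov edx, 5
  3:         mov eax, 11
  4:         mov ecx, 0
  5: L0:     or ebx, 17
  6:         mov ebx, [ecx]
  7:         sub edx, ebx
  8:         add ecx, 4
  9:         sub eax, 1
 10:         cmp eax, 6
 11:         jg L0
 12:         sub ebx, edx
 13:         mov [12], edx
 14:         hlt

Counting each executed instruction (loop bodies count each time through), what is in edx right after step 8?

mov ebx, 4 → ebx=4
mov edx, 5 → edx=5
mov eax, 11 → eax=11
mov ecx, 0 → ecx=0
or ebx, 17 → ebx=4|17=21
mov ebx, [ecx] → ebx=M[0]=19
sub edx, ebx → edx=5-19=-14
add ecx, 4 → ecx=0+4=4
After step 8: edx = -14.

-14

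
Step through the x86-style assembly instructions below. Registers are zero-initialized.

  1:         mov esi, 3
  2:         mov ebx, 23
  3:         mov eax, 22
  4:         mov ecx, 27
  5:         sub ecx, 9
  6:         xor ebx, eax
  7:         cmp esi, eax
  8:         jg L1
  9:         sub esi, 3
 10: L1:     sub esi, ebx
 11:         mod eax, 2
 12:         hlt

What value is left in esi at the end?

-1

mov esi, 3 → esi=3
mov ebx, 23 → ebx=23
mov eax, 22 → eax=22
mov ecx, 27 → ecx=27
sub ecx, 9 → ecx=27-9=18
xor ebx, eax → ebx=23^22=1
cmp esi, eax  (cmp 3,22)
jg L1: not taken
sub esi, 3 → esi=3-3=0
sub esi, ebx → esi=0-1=-1
mod eax, 2 → eax=22%2=0
halt.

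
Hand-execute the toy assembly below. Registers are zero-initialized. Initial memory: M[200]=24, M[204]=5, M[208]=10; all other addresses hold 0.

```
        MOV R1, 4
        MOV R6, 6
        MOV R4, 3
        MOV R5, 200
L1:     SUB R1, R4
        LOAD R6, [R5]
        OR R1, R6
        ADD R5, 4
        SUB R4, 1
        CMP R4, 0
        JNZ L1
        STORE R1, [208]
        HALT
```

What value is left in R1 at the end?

after MOV R1, 4: R1=4
after MOV R6, 6: R6=6
after MOV R4, 3: R4=3
after MOV R5, 200: R5=200
after SUB R1, R4: R1=4-3=1
after LOAD R6, [R5]: R6=M[200]=24
after OR R1, R6: R1=1|24=25
after ADD R5, 4: R5=200+4=204
after SUB R4, 1: R4=3-1=2
CMP R4, 0  (cmp 2,0)
JNZ L1: taken
after SUB R1, R4: R1=25-2=23
after LOAD R6, [R5]: R6=M[204]=5
after OR R1, R6: R1=23|5=23
after ADD R5, 4: R5=204+4=208
after SUB R4, 1: R4=2-1=1
CMP R4, 0  (cmp 1,0)
JNZ L1: taken
after SUB R1, R4: R1=23-1=22
after LOAD R6, [R5]: R6=M[208]=10
after OR R1, R6: R1=22|10=30
after ADD R5, 4: R5=208+4=212
after SUB R4, 1: R4=1-1=0
CMP R4, 0  (cmp 0,0)
JNZ L1: not taken
STORE R1, [208] → M[208]=30
halt.

30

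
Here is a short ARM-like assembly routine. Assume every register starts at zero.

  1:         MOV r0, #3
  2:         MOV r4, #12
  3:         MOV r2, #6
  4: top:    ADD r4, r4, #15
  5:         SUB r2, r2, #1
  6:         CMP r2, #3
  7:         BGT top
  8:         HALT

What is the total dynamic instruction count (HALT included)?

r0=3
r4=12
r2=6
r4=12+15=27
r2=6-1=5
CMP r2, #3  (cmp 5,3)
BGT top: taken
r4=27+15=42
r2=5-1=4
CMP r2, #3  (cmp 4,3)
BGT top: taken
r4=42+15=57
r2=4-1=3
CMP r2, #3  (cmp 3,3)
BGT top: not taken
halt.
Total executed instructions: 16.

16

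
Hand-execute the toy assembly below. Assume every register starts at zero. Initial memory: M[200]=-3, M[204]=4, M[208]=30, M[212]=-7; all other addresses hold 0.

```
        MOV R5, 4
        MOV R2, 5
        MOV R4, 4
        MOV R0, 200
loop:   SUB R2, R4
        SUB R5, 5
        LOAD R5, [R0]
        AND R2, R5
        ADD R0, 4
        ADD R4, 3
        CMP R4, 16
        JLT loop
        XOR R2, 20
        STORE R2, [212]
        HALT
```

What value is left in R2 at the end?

29

after MOV R5, 4: R5=4
after MOV R2, 5: R2=5
after MOV R4, 4: R4=4
after MOV R0, 200: R0=200
after SUB R2, R4: R2=5-4=1
after SUB R5, 5: R5=4-5=-1
after LOAD R5, [R0]: R5=M[200]=-3
after AND R2, R5: R2=1&(-3)=1
after ADD R0, 4: R0=200+4=204
after ADD R4, 3: R4=4+3=7
CMP R4, 16  (cmp 7,16)
JLT loop: taken
after SUB R2, R4: R2=1-7=-6
after SUB R5, 5: R5=(-3)-5=-8
after LOAD R5, [R0]: R5=M[204]=4
after AND R2, R5: R2=(-6)&4=0
after ADD R0, 4: R0=204+4=208
after ADD R4, 3: R4=7+3=10
CMP R4, 16  (cmp 10,16)
JLT loop: taken
after SUB R2, R4: R2=0-10=-10
after SUB R5, 5: R5=4-5=-1
after LOAD R5, [R0]: R5=M[208]=30
after AND R2, R5: R2=(-10)&30=22
after ADD R0, 4: R0=208+4=212
after ADD R4, 3: R4=10+3=13
CMP R4, 16  (cmp 13,16)
JLT loop: taken
after SUB R2, R4: R2=22-13=9
after SUB R5, 5: R5=30-5=25
after LOAD R5, [R0]: R5=M[212]=-7
after AND R2, R5: R2=9&(-7)=9
after ADD R0, 4: R0=212+4=216
after ADD R4, 3: R4=13+3=16
CMP R4, 16  (cmp 16,16)
JLT loop: not taken
after XOR R2, 20: R2=9^20=29
STORE R2, [212] → M[212]=29
halt.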